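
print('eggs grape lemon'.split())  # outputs ['eggs', 'grape', 'lemon']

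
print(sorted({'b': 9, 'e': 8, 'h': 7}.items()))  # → [('b', 9), ('e', 8), ('h', 7)]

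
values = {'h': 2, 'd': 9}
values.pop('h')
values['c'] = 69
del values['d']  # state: {'c': 69}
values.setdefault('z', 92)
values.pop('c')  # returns 69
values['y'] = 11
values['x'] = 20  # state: {'z': 92, 'y': 11, 'x': 20}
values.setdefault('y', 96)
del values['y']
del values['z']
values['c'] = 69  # {'x': 20, 'c': 69}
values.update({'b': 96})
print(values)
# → {'x': 20, 'c': 69, 'b': 96}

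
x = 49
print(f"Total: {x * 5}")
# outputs Total: 245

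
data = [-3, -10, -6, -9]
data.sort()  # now [-10, -9, -6, -3]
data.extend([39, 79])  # [-10, -9, -6, -3, 39, 79]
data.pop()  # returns 79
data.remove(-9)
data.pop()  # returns 39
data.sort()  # [-10, -6, -3]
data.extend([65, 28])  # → [-10, -6, -3, 65, 28]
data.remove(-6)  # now [-10, -3, 65, 28]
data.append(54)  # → [-10, -3, 65, 28, 54]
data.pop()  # 54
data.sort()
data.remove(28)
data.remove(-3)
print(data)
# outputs [-10, 65]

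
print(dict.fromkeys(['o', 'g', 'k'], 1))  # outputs {'o': 1, 'g': 1, 'k': 1}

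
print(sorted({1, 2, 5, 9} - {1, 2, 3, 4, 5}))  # [9]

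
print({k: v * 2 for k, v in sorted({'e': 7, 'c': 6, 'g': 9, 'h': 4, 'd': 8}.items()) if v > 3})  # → {'c': 12, 'd': 16, 'e': 14, 'g': 18, 'h': 8}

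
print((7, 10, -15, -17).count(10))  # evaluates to 1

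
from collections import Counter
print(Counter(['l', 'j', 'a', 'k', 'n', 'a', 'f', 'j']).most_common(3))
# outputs [('j', 2), ('a', 2), ('l', 1)]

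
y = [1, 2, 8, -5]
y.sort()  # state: [-5, 1, 2, 8]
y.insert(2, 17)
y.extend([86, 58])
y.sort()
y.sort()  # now [-5, 1, 2, 8, 17, 58, 86]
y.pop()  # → 86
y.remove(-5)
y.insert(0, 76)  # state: [76, 1, 2, 8, 17, 58]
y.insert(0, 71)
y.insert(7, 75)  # [71, 76, 1, 2, 8, 17, 58, 75]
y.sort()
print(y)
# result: [1, 2, 8, 17, 58, 71, 75, 76]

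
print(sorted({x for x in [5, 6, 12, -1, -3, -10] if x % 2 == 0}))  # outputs [-10, 6, 12]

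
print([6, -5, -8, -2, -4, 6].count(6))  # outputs 2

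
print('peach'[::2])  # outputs pah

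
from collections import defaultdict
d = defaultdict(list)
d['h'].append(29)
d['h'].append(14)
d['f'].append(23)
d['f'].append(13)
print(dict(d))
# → {'h': [29, 14], 'f': [23, 13]}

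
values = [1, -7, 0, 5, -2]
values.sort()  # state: [-7, -2, 0, 1, 5]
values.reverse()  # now [5, 1, 0, -2, -7]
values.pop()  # -7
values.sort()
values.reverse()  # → [5, 1, 0, -2]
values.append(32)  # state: [5, 1, 0, -2, 32]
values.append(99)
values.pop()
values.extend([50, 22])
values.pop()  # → 22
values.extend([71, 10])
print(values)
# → [5, 1, 0, -2, 32, 50, 71, 10]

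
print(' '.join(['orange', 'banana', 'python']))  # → orange banana python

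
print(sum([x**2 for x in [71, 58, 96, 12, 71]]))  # 22806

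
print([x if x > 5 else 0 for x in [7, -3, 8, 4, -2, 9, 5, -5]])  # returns [7, 0, 8, 0, 0, 9, 0, 0]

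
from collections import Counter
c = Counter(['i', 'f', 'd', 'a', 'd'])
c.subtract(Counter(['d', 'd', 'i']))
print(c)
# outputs Counter({'f': 1, 'a': 1, 'i': 0, 'd': 0})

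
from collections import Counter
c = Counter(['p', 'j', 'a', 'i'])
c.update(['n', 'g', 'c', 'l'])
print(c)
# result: Counter({'p': 1, 'j': 1, 'a': 1, 'i': 1, 'n': 1, 'g': 1, 'c': 1, 'l': 1})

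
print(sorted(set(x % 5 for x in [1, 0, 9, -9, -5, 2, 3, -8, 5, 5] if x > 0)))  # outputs [0, 1, 2, 3, 4]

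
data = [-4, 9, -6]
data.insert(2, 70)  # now [-4, 9, 70, -6]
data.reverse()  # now [-6, 70, 9, -4]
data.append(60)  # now [-6, 70, 9, -4, 60]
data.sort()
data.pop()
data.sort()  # [-6, -4, 9, 60]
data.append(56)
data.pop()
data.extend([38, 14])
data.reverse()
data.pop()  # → -6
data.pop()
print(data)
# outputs [14, 38, 60, 9]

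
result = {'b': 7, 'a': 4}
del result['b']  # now {'a': 4}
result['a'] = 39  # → {'a': 39}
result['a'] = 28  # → {'a': 28}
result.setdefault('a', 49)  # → 28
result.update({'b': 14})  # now {'a': 28, 'b': 14}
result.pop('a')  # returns 28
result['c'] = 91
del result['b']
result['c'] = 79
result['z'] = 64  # {'c': 79, 'z': 64}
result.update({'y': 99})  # {'c': 79, 'z': 64, 'y': 99}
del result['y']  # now {'c': 79, 'z': 64}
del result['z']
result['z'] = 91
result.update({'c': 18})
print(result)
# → {'c': 18, 'z': 91}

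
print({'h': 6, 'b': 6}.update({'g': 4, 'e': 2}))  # None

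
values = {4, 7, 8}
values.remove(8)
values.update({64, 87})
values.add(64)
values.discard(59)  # {4, 7, 64, 87}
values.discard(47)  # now {4, 7, 64, 87}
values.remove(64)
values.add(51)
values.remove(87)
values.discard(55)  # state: {4, 7, 51}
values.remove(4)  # {7, 51}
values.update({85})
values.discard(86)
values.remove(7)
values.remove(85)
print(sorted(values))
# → [51]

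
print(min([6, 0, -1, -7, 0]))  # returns -7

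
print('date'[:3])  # dat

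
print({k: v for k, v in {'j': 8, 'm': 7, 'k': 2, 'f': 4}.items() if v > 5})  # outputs {'j': 8, 'm': 7}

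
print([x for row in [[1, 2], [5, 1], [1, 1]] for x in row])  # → [1, 2, 5, 1, 1, 1]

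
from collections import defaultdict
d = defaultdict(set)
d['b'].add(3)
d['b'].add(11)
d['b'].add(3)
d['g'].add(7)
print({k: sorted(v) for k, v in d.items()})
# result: {'b': [3, 11], 'g': [7]}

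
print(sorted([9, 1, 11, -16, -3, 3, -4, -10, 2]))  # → [-16, -10, -4, -3, 1, 2, 3, 9, 11]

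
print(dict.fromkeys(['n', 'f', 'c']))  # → {'n': None, 'f': None, 'c': None}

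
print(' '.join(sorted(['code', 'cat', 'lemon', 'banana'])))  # banana cat code lemon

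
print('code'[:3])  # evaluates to cod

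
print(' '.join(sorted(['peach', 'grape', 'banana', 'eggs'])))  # banana eggs grape peach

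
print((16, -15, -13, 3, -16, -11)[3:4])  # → (3,)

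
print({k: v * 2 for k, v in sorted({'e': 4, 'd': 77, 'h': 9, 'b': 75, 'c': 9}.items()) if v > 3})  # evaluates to {'b': 150, 'c': 18, 'd': 154, 'e': 8, 'h': 18}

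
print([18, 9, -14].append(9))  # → None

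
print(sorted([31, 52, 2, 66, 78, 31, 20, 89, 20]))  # [2, 20, 20, 31, 31, 52, 66, 78, 89]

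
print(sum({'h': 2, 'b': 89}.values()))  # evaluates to 91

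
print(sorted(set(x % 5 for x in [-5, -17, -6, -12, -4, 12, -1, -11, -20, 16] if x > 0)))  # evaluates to [1, 2]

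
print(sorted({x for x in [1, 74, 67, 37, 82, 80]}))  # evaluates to [1, 37, 67, 74, 80, 82]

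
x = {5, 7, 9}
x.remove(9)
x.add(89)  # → {5, 7, 89}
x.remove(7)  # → {5, 89}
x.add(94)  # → {5, 89, 94}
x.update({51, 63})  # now {5, 51, 63, 89, 94}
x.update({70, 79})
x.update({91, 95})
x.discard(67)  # {5, 51, 63, 70, 79, 89, 91, 94, 95}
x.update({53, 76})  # {5, 51, 53, 63, 70, 76, 79, 89, 91, 94, 95}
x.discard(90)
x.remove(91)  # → {5, 51, 53, 63, 70, 76, 79, 89, 94, 95}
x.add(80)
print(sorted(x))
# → [5, 51, 53, 63, 70, 76, 79, 80, 89, 94, 95]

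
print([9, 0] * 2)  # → [9, 0, 9, 0]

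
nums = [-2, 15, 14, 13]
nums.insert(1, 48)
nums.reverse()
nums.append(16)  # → [13, 14, 15, 48, -2, 16]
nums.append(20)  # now [13, 14, 15, 48, -2, 16, 20]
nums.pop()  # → 20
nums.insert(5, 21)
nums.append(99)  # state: [13, 14, 15, 48, -2, 21, 16, 99]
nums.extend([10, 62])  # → [13, 14, 15, 48, -2, 21, 16, 99, 10, 62]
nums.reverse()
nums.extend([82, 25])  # [62, 10, 99, 16, 21, -2, 48, 15, 14, 13, 82, 25]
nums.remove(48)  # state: [62, 10, 99, 16, 21, -2, 15, 14, 13, 82, 25]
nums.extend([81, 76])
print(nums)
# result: [62, 10, 99, 16, 21, -2, 15, 14, 13, 82, 25, 81, 76]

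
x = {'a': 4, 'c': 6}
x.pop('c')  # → 6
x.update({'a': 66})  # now {'a': 66}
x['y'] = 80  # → {'a': 66, 'y': 80}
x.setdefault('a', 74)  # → 66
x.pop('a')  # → 66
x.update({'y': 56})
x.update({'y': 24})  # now {'y': 24}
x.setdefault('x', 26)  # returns 26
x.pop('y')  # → 24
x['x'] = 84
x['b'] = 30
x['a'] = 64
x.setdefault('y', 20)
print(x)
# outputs {'x': 84, 'b': 30, 'a': 64, 'y': 20}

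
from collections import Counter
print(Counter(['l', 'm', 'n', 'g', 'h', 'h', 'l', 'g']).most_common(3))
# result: [('l', 2), ('g', 2), ('h', 2)]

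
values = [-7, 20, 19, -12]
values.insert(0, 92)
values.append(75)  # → [92, -7, 20, 19, -12, 75]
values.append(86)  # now [92, -7, 20, 19, -12, 75, 86]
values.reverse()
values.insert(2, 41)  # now [86, 75, 41, -12, 19, 20, -7, 92]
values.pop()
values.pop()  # -7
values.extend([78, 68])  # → [86, 75, 41, -12, 19, 20, 78, 68]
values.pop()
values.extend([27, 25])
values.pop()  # 25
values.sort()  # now [-12, 19, 20, 27, 41, 75, 78, 86]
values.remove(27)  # [-12, 19, 20, 41, 75, 78, 86]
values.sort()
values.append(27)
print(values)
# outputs [-12, 19, 20, 41, 75, 78, 86, 27]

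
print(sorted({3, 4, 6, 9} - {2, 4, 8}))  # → [3, 6, 9]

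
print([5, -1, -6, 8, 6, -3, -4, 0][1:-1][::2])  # [-1, 8, -3]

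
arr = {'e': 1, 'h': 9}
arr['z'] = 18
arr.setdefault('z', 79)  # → 18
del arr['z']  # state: {'e': 1, 'h': 9}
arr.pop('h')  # 9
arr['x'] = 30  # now {'e': 1, 'x': 30}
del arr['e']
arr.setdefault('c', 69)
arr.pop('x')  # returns 30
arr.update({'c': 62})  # {'c': 62}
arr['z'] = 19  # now {'c': 62, 'z': 19}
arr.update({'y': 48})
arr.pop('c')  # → 62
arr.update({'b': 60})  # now {'z': 19, 'y': 48, 'b': 60}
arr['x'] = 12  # {'z': 19, 'y': 48, 'b': 60, 'x': 12}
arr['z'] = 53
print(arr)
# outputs {'z': 53, 'y': 48, 'b': 60, 'x': 12}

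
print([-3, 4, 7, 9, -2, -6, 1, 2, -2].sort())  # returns None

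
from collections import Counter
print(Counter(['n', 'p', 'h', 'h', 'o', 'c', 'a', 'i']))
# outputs Counter({'h': 2, 'n': 1, 'p': 1, 'o': 1, 'c': 1, 'a': 1, 'i': 1})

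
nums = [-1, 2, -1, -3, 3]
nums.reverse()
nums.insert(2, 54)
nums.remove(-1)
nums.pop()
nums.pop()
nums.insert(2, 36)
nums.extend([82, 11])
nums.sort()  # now [-3, 3, 11, 36, 54, 82]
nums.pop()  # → 82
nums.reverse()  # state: [54, 36, 11, 3, -3]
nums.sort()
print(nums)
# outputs [-3, 3, 11, 36, 54]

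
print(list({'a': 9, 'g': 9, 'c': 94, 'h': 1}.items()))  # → [('a', 9), ('g', 9), ('c', 94), ('h', 1)]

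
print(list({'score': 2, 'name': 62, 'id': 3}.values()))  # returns [2, 62, 3]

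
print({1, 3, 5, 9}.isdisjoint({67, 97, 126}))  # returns True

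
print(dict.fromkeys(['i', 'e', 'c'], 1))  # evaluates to {'i': 1, 'e': 1, 'c': 1}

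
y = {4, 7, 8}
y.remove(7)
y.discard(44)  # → {4, 8}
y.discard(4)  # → {8}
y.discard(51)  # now {8}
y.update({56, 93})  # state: {8, 56, 93}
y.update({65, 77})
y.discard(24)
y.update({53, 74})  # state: {8, 53, 56, 65, 74, 77, 93}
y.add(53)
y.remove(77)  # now {8, 53, 56, 65, 74, 93}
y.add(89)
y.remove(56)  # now {8, 53, 65, 74, 89, 93}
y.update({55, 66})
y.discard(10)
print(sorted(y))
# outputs [8, 53, 55, 65, 66, 74, 89, 93]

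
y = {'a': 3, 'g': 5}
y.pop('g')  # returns 5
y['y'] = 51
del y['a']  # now {'y': 51}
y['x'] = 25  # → {'y': 51, 'x': 25}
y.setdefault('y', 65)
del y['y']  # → {'x': 25}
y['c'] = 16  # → {'x': 25, 'c': 16}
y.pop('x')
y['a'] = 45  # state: {'c': 16, 'a': 45}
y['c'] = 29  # {'c': 29, 'a': 45}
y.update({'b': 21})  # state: {'c': 29, 'a': 45, 'b': 21}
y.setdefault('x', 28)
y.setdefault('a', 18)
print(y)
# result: {'c': 29, 'a': 45, 'b': 21, 'x': 28}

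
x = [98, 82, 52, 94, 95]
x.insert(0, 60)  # [60, 98, 82, 52, 94, 95]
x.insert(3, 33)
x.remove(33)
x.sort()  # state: [52, 60, 82, 94, 95, 98]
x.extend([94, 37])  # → [52, 60, 82, 94, 95, 98, 94, 37]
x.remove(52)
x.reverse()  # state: [37, 94, 98, 95, 94, 82, 60]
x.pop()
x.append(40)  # [37, 94, 98, 95, 94, 82, 40]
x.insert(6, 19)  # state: [37, 94, 98, 95, 94, 82, 19, 40]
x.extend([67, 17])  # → [37, 94, 98, 95, 94, 82, 19, 40, 67, 17]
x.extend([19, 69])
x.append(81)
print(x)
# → [37, 94, 98, 95, 94, 82, 19, 40, 67, 17, 19, 69, 81]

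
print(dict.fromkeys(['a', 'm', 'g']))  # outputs {'a': None, 'm': None, 'g': None}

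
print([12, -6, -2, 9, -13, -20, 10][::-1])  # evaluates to [10, -20, -13, 9, -2, -6, 12]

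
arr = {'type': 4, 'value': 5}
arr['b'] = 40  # {'type': 4, 'value': 5, 'b': 40}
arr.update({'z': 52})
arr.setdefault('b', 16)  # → 40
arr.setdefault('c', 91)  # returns 91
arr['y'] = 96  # {'type': 4, 'value': 5, 'b': 40, 'z': 52, 'c': 91, 'y': 96}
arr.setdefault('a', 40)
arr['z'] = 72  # {'type': 4, 'value': 5, 'b': 40, 'z': 72, 'c': 91, 'y': 96, 'a': 40}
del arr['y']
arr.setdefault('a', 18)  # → 40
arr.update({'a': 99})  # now {'type': 4, 'value': 5, 'b': 40, 'z': 72, 'c': 91, 'a': 99}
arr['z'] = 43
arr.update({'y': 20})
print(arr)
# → {'type': 4, 'value': 5, 'b': 40, 'z': 43, 'c': 91, 'a': 99, 'y': 20}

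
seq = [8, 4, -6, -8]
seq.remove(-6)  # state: [8, 4, -8]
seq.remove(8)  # [4, -8]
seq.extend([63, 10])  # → [4, -8, 63, 10]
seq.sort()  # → [-8, 4, 10, 63]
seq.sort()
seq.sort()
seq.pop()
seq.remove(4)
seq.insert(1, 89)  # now [-8, 89, 10]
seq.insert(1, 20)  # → [-8, 20, 89, 10]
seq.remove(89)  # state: [-8, 20, 10]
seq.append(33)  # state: [-8, 20, 10, 33]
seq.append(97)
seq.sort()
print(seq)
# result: [-8, 10, 20, 33, 97]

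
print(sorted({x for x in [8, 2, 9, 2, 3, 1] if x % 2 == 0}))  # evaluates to [2, 8]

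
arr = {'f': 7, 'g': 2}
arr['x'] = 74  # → {'f': 7, 'g': 2, 'x': 74}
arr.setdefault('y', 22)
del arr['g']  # {'f': 7, 'x': 74, 'y': 22}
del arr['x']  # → {'f': 7, 'y': 22}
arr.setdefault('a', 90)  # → 90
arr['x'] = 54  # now {'f': 7, 'y': 22, 'a': 90, 'x': 54}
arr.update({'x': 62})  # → {'f': 7, 'y': 22, 'a': 90, 'x': 62}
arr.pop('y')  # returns 22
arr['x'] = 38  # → {'f': 7, 'a': 90, 'x': 38}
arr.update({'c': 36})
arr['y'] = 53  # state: {'f': 7, 'a': 90, 'x': 38, 'c': 36, 'y': 53}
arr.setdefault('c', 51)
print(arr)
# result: {'f': 7, 'a': 90, 'x': 38, 'c': 36, 'y': 53}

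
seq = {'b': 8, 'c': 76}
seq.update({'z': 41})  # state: {'b': 8, 'c': 76, 'z': 41}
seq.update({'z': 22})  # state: {'b': 8, 'c': 76, 'z': 22}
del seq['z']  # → {'b': 8, 'c': 76}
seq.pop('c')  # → 76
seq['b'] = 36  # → {'b': 36}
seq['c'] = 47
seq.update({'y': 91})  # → {'b': 36, 'c': 47, 'y': 91}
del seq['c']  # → {'b': 36, 'y': 91}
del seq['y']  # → {'b': 36}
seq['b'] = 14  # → {'b': 14}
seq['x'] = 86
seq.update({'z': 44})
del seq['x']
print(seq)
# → {'b': 14, 'z': 44}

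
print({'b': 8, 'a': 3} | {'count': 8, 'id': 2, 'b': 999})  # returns {'b': 999, 'a': 3, 'count': 8, 'id': 2}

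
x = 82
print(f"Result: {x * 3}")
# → Result: 246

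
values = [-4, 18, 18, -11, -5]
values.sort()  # [-11, -5, -4, 18, 18]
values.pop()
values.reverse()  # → [18, -4, -5, -11]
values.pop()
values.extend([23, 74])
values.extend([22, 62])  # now [18, -4, -5, 23, 74, 22, 62]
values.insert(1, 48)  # [18, 48, -4, -5, 23, 74, 22, 62]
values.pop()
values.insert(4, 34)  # [18, 48, -4, -5, 34, 23, 74, 22]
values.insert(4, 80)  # [18, 48, -4, -5, 80, 34, 23, 74, 22]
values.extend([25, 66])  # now [18, 48, -4, -5, 80, 34, 23, 74, 22, 25, 66]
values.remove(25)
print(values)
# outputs [18, 48, -4, -5, 80, 34, 23, 74, 22, 66]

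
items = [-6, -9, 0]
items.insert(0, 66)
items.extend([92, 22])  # [66, -6, -9, 0, 92, 22]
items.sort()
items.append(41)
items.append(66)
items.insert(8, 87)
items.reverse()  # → [87, 66, 41, 92, 66, 22, 0, -6, -9]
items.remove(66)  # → [87, 41, 92, 66, 22, 0, -6, -9]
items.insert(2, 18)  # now [87, 41, 18, 92, 66, 22, 0, -6, -9]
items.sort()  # [-9, -6, 0, 18, 22, 41, 66, 87, 92]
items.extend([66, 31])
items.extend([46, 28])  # [-9, -6, 0, 18, 22, 41, 66, 87, 92, 66, 31, 46, 28]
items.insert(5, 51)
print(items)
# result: [-9, -6, 0, 18, 22, 51, 41, 66, 87, 92, 66, 31, 46, 28]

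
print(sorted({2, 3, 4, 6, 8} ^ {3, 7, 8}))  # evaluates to [2, 4, 6, 7]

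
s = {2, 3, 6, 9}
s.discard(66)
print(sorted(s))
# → [2, 3, 6, 9]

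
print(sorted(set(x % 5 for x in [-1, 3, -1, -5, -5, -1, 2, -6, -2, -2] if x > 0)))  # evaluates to [2, 3]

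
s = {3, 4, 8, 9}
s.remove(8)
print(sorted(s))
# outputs [3, 4, 9]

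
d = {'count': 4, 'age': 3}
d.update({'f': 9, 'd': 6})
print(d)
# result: {'count': 4, 'age': 3, 'f': 9, 'd': 6}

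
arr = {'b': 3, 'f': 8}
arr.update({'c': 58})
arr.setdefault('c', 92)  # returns 58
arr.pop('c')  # 58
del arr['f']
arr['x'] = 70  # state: {'b': 3, 'x': 70}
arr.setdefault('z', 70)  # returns 70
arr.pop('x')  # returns 70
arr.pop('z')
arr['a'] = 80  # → {'b': 3, 'a': 80}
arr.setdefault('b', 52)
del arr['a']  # {'b': 3}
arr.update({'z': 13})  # {'b': 3, 'z': 13}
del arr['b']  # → {'z': 13}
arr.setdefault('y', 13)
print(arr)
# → {'z': 13, 'y': 13}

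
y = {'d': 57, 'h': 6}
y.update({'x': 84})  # {'d': 57, 'h': 6, 'x': 84}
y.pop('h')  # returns 6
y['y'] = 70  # {'d': 57, 'x': 84, 'y': 70}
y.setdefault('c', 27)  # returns 27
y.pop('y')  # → 70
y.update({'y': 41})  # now {'d': 57, 'x': 84, 'c': 27, 'y': 41}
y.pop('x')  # 84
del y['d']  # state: {'c': 27, 'y': 41}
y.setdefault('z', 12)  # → 12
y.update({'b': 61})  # {'c': 27, 'y': 41, 'z': 12, 'b': 61}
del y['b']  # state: {'c': 27, 'y': 41, 'z': 12}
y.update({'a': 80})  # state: {'c': 27, 'y': 41, 'z': 12, 'a': 80}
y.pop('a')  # 80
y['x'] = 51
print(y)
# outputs {'c': 27, 'y': 41, 'z': 12, 'x': 51}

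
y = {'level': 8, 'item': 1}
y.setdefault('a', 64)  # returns 64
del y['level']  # {'item': 1, 'a': 64}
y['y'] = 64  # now {'item': 1, 'a': 64, 'y': 64}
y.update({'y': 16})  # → {'item': 1, 'a': 64, 'y': 16}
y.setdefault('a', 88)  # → 64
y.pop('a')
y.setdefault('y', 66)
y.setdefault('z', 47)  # 47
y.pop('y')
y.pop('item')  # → 1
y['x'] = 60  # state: {'z': 47, 'x': 60}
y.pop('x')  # 60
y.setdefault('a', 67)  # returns 67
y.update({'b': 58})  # {'z': 47, 'a': 67, 'b': 58}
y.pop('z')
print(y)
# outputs {'a': 67, 'b': 58}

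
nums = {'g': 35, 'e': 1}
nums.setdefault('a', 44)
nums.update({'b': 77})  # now {'g': 35, 'e': 1, 'a': 44, 'b': 77}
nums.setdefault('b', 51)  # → 77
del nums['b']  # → {'g': 35, 'e': 1, 'a': 44}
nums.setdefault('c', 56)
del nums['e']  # {'g': 35, 'a': 44, 'c': 56}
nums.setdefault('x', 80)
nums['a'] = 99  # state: {'g': 35, 'a': 99, 'c': 56, 'x': 80}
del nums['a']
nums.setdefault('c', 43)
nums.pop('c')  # 56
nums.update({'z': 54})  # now {'g': 35, 'x': 80, 'z': 54}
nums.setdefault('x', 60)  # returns 80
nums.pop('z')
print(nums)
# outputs {'g': 35, 'x': 80}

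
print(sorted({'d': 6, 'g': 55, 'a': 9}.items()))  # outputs [('a', 9), ('d', 6), ('g', 55)]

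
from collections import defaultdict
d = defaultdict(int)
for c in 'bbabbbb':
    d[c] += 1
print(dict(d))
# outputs {'b': 6, 'a': 1}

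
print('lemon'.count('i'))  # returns 0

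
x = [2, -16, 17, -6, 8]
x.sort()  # [-16, -6, 2, 8, 17]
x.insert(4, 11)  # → [-16, -6, 2, 8, 11, 17]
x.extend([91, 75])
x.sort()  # [-16, -6, 2, 8, 11, 17, 75, 91]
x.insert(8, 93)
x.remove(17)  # [-16, -6, 2, 8, 11, 75, 91, 93]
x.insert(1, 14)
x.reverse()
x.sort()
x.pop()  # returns 93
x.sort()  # [-16, -6, 2, 8, 11, 14, 75, 91]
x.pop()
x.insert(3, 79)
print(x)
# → [-16, -6, 2, 79, 8, 11, 14, 75]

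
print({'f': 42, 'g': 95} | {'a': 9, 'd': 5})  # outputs {'f': 42, 'g': 95, 'a': 9, 'd': 5}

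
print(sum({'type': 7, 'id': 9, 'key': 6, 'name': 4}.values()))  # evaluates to 26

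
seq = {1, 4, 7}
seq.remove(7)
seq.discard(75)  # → {1, 4}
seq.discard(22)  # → {1, 4}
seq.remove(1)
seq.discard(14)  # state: {4}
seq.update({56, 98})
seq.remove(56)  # {4, 98}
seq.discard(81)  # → {4, 98}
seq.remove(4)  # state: {98}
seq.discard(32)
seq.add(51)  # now {51, 98}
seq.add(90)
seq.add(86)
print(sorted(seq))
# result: [51, 86, 90, 98]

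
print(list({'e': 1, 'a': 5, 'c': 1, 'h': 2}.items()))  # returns [('e', 1), ('a', 5), ('c', 1), ('h', 2)]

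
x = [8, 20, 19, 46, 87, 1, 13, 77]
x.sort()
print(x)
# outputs [1, 8, 13, 19, 20, 46, 77, 87]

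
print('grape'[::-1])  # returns eparg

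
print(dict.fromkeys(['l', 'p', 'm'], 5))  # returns {'l': 5, 'p': 5, 'm': 5}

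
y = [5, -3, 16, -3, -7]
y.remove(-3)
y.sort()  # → [-7, -3, 5, 16]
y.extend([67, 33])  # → [-7, -3, 5, 16, 67, 33]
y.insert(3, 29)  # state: [-7, -3, 5, 29, 16, 67, 33]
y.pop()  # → 33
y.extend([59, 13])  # [-7, -3, 5, 29, 16, 67, 59, 13]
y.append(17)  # [-7, -3, 5, 29, 16, 67, 59, 13, 17]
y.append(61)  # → [-7, -3, 5, 29, 16, 67, 59, 13, 17, 61]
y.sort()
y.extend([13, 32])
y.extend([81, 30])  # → [-7, -3, 5, 13, 16, 17, 29, 59, 61, 67, 13, 32, 81, 30]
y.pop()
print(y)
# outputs [-7, -3, 5, 13, 16, 17, 29, 59, 61, 67, 13, 32, 81]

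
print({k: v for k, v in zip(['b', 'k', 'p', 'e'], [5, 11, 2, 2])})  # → {'b': 5, 'k': 11, 'p': 2, 'e': 2}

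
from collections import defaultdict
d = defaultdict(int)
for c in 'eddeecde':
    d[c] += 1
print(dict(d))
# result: {'e': 4, 'd': 3, 'c': 1}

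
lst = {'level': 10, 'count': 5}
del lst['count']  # {'level': 10}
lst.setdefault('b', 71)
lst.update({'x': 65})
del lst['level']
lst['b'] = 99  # {'b': 99, 'x': 65}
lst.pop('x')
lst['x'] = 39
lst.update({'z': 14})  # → {'b': 99, 'x': 39, 'z': 14}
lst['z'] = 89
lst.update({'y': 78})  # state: {'b': 99, 'x': 39, 'z': 89, 'y': 78}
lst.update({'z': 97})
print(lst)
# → {'b': 99, 'x': 39, 'z': 97, 'y': 78}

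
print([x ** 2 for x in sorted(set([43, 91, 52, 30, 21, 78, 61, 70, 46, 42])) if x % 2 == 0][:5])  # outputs [900, 1764, 2116, 2704, 4900]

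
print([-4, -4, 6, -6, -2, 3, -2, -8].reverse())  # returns None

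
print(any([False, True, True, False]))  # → True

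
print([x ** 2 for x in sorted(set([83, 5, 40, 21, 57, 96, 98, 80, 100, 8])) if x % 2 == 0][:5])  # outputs [64, 1600, 6400, 9216, 9604]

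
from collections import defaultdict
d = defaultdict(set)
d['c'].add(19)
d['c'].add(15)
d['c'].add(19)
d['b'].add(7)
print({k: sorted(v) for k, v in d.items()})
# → {'c': [15, 19], 'b': [7]}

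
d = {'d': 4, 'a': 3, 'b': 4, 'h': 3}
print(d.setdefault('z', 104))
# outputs 104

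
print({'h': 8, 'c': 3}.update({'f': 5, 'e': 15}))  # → None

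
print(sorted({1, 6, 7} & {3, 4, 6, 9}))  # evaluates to [6]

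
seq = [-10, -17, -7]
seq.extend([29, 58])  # [-10, -17, -7, 29, 58]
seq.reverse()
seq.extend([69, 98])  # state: [58, 29, -7, -17, -10, 69, 98]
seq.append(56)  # [58, 29, -7, -17, -10, 69, 98, 56]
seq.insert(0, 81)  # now [81, 58, 29, -7, -17, -10, 69, 98, 56]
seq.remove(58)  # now [81, 29, -7, -17, -10, 69, 98, 56]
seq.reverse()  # [56, 98, 69, -10, -17, -7, 29, 81]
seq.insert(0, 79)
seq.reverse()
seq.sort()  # [-17, -10, -7, 29, 56, 69, 79, 81, 98]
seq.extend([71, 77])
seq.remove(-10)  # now [-17, -7, 29, 56, 69, 79, 81, 98, 71, 77]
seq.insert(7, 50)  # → [-17, -7, 29, 56, 69, 79, 81, 50, 98, 71, 77]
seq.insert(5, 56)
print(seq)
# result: [-17, -7, 29, 56, 69, 56, 79, 81, 50, 98, 71, 77]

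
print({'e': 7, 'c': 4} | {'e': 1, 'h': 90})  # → {'e': 1, 'c': 4, 'h': 90}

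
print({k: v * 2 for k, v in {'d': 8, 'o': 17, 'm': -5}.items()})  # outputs {'d': 16, 'o': 34, 'm': -10}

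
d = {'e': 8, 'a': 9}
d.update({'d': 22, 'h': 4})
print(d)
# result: {'e': 8, 'a': 9, 'd': 22, 'h': 4}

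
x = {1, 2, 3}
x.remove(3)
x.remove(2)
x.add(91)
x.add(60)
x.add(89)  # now {1, 60, 89, 91}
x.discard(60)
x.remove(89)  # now {1, 91}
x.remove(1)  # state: {91}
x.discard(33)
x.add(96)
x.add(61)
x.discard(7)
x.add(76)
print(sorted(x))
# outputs [61, 76, 91, 96]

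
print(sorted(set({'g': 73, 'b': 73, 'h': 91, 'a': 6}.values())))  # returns [6, 73, 91]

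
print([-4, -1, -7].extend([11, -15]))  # None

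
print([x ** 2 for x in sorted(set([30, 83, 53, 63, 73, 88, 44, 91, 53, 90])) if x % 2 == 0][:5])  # [900, 1936, 7744, 8100]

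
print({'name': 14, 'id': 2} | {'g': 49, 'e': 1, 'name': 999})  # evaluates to {'name': 999, 'id': 2, 'g': 49, 'e': 1}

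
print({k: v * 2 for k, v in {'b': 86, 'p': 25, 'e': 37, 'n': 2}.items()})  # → {'b': 172, 'p': 50, 'e': 74, 'n': 4}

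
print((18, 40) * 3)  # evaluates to (18, 40, 18, 40, 18, 40)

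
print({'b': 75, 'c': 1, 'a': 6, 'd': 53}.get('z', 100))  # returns 100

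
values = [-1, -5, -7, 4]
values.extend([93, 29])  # [-1, -5, -7, 4, 93, 29]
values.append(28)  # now [-1, -5, -7, 4, 93, 29, 28]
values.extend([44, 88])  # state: [-1, -5, -7, 4, 93, 29, 28, 44, 88]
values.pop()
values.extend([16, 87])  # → [-1, -5, -7, 4, 93, 29, 28, 44, 16, 87]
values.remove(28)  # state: [-1, -5, -7, 4, 93, 29, 44, 16, 87]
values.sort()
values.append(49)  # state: [-7, -5, -1, 4, 16, 29, 44, 87, 93, 49]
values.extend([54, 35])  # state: [-7, -5, -1, 4, 16, 29, 44, 87, 93, 49, 54, 35]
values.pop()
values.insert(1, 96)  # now [-7, 96, -5, -1, 4, 16, 29, 44, 87, 93, 49, 54]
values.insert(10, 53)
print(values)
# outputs [-7, 96, -5, -1, 4, 16, 29, 44, 87, 93, 53, 49, 54]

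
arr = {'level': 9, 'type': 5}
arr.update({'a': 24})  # {'level': 9, 'type': 5, 'a': 24}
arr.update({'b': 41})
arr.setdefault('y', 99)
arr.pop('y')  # 99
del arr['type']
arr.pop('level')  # 9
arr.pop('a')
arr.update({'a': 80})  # {'b': 41, 'a': 80}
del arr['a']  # {'b': 41}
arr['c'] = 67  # {'b': 41, 'c': 67}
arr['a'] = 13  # {'b': 41, 'c': 67, 'a': 13}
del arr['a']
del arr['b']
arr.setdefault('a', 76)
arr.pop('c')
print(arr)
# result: {'a': 76}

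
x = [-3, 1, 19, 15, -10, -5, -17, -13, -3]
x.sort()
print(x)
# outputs [-17, -13, -10, -5, -3, -3, 1, 15, 19]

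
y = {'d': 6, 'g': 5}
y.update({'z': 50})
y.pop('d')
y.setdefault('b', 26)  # 26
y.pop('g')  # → 5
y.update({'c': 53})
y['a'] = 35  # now {'z': 50, 'b': 26, 'c': 53, 'a': 35}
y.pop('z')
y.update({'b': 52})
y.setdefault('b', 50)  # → 52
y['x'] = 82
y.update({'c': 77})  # {'b': 52, 'c': 77, 'a': 35, 'x': 82}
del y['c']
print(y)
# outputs {'b': 52, 'a': 35, 'x': 82}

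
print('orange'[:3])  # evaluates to ora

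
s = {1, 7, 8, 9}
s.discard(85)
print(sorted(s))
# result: [1, 7, 8, 9]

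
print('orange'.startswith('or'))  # True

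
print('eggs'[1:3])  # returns gg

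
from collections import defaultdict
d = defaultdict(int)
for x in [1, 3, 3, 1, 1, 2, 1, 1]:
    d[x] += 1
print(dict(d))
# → {1: 5, 3: 2, 2: 1}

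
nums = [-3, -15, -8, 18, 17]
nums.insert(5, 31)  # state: [-3, -15, -8, 18, 17, 31]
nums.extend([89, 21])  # [-3, -15, -8, 18, 17, 31, 89, 21]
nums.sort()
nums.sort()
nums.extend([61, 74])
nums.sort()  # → [-15, -8, -3, 17, 18, 21, 31, 61, 74, 89]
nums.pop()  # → 89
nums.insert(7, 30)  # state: [-15, -8, -3, 17, 18, 21, 31, 30, 61, 74]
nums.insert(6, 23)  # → [-15, -8, -3, 17, 18, 21, 23, 31, 30, 61, 74]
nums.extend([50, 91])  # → [-15, -8, -3, 17, 18, 21, 23, 31, 30, 61, 74, 50, 91]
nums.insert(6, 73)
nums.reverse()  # [91, 50, 74, 61, 30, 31, 23, 73, 21, 18, 17, -3, -8, -15]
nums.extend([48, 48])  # [91, 50, 74, 61, 30, 31, 23, 73, 21, 18, 17, -3, -8, -15, 48, 48]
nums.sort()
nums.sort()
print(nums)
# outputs [-15, -8, -3, 17, 18, 21, 23, 30, 31, 48, 48, 50, 61, 73, 74, 91]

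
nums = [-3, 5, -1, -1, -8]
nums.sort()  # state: [-8, -3, -1, -1, 5]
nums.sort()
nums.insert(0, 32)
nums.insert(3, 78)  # [32, -8, -3, 78, -1, -1, 5]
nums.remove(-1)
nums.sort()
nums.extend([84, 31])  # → [-8, -3, -1, 5, 32, 78, 84, 31]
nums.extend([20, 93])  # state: [-8, -3, -1, 5, 32, 78, 84, 31, 20, 93]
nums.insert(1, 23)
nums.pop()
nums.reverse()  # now [20, 31, 84, 78, 32, 5, -1, -3, 23, -8]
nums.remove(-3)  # [20, 31, 84, 78, 32, 5, -1, 23, -8]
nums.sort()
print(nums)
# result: [-8, -1, 5, 20, 23, 31, 32, 78, 84]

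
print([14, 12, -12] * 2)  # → [14, 12, -12, 14, 12, -12]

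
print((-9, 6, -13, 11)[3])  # 11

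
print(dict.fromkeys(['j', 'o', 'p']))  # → {'j': None, 'o': None, 'p': None}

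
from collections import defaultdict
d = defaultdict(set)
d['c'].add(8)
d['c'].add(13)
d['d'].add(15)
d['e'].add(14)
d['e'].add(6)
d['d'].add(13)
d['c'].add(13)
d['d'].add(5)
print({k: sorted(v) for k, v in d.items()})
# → {'c': [8, 13], 'd': [5, 13, 15], 'e': [6, 14]}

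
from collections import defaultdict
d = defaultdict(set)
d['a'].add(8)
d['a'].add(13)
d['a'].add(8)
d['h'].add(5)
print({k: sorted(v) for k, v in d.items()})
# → {'a': [8, 13], 'h': [5]}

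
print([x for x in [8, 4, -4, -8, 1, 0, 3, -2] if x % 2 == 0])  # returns [8, 4, -4, -8, 0, -2]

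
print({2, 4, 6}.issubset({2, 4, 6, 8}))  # True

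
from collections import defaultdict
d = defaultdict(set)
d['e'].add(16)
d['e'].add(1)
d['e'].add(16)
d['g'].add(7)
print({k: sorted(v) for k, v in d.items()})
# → {'e': [1, 16], 'g': [7]}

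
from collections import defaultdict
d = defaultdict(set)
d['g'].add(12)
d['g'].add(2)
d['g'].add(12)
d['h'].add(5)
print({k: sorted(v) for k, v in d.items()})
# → {'g': [2, 12], 'h': [5]}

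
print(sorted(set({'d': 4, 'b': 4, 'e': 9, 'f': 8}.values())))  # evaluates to [4, 8, 9]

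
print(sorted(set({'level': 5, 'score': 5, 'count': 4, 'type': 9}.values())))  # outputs [4, 5, 9]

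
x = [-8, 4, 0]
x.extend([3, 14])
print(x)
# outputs [-8, 4, 0, 3, 14]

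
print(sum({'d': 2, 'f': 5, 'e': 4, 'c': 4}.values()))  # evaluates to 15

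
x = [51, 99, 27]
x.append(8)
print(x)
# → [51, 99, 27, 8]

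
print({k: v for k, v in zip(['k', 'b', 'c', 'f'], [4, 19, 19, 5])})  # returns {'k': 4, 'b': 19, 'c': 19, 'f': 5}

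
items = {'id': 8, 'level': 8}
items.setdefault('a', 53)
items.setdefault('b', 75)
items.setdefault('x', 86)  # 86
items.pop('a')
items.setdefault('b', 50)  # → 75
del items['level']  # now {'id': 8, 'b': 75, 'x': 86}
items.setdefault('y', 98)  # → 98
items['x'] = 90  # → {'id': 8, 'b': 75, 'x': 90, 'y': 98}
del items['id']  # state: {'b': 75, 'x': 90, 'y': 98}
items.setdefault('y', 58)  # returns 98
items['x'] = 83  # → {'b': 75, 'x': 83, 'y': 98}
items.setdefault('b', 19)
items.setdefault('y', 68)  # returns 98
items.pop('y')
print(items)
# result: {'b': 75, 'x': 83}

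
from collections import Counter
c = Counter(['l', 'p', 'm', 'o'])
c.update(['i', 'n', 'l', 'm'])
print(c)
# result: Counter({'l': 2, 'm': 2, 'p': 1, 'o': 1, 'i': 1, 'n': 1})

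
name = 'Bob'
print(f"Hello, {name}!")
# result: Hello, Bob!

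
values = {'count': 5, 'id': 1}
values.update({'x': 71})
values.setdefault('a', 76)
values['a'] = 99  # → {'count': 5, 'id': 1, 'x': 71, 'a': 99}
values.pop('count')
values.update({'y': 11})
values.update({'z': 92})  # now {'id': 1, 'x': 71, 'a': 99, 'y': 11, 'z': 92}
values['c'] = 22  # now {'id': 1, 'x': 71, 'a': 99, 'y': 11, 'z': 92, 'c': 22}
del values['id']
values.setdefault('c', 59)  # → 22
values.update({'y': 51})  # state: {'x': 71, 'a': 99, 'y': 51, 'z': 92, 'c': 22}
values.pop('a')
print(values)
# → {'x': 71, 'y': 51, 'z': 92, 'c': 22}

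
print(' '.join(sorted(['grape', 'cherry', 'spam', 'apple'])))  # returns apple cherry grape spam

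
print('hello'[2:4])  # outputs ll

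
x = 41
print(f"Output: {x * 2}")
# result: Output: 82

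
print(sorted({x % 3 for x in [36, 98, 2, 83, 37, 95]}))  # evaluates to [0, 1, 2]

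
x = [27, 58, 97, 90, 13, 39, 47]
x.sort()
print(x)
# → [13, 27, 39, 47, 58, 90, 97]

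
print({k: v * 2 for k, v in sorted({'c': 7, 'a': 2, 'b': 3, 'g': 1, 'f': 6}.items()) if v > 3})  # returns {'c': 14, 'f': 12}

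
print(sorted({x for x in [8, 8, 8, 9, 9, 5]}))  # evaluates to [5, 8, 9]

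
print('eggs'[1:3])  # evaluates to gg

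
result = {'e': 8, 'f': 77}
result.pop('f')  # 77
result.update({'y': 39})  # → {'e': 8, 'y': 39}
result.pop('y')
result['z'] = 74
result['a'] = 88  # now {'e': 8, 'z': 74, 'a': 88}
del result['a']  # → {'e': 8, 'z': 74}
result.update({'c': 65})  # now {'e': 8, 'z': 74, 'c': 65}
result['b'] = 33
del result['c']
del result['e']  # {'z': 74, 'b': 33}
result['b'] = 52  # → {'z': 74, 'b': 52}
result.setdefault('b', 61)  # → 52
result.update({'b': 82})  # {'z': 74, 'b': 82}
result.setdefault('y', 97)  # 97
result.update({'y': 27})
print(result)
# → {'z': 74, 'b': 82, 'y': 27}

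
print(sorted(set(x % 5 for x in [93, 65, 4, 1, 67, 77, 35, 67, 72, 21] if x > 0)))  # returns [0, 1, 2, 3, 4]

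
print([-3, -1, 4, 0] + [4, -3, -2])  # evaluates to [-3, -1, 4, 0, 4, -3, -2]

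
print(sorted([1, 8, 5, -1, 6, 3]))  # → [-1, 1, 3, 5, 6, 8]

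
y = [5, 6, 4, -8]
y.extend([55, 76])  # [5, 6, 4, -8, 55, 76]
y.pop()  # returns 76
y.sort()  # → [-8, 4, 5, 6, 55]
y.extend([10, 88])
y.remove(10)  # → [-8, 4, 5, 6, 55, 88]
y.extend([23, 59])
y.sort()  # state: [-8, 4, 5, 6, 23, 55, 59, 88]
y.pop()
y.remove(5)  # [-8, 4, 6, 23, 55, 59]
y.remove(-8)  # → [4, 6, 23, 55, 59]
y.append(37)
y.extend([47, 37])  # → [4, 6, 23, 55, 59, 37, 47, 37]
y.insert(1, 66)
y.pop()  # 37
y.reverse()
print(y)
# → [47, 37, 59, 55, 23, 6, 66, 4]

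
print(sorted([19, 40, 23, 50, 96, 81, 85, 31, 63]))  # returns [19, 23, 31, 40, 50, 63, 81, 85, 96]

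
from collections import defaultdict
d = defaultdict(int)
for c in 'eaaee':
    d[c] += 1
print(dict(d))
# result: {'e': 3, 'a': 2}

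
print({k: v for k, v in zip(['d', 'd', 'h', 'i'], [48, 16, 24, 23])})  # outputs {'d': 16, 'h': 24, 'i': 23}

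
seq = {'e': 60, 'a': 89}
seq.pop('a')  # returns 89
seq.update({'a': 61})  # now {'e': 60, 'a': 61}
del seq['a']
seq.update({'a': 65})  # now {'e': 60, 'a': 65}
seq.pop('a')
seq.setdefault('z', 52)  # 52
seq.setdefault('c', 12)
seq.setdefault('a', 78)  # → 78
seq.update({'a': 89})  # {'e': 60, 'z': 52, 'c': 12, 'a': 89}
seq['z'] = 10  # {'e': 60, 'z': 10, 'c': 12, 'a': 89}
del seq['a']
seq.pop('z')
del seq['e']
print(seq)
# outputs {'c': 12}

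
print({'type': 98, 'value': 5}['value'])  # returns 5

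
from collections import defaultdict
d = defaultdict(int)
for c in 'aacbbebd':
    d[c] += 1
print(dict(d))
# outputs {'a': 2, 'c': 1, 'b': 3, 'e': 1, 'd': 1}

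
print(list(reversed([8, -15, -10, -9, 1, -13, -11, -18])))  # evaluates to [-18, -11, -13, 1, -9, -10, -15, 8]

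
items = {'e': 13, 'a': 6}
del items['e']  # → {'a': 6}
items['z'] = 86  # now {'a': 6, 'z': 86}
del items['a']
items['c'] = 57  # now {'z': 86, 'c': 57}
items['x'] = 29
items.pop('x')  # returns 29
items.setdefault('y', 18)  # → 18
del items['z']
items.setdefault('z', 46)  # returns 46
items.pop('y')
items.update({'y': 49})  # {'c': 57, 'z': 46, 'y': 49}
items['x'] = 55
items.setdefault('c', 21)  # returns 57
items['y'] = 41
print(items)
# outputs {'c': 57, 'z': 46, 'y': 41, 'x': 55}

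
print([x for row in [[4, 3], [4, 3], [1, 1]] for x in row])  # [4, 3, 4, 3, 1, 1]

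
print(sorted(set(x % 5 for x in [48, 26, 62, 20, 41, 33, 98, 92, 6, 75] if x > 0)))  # [0, 1, 2, 3]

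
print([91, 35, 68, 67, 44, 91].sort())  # None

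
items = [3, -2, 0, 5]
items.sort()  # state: [-2, 0, 3, 5]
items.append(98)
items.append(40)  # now [-2, 0, 3, 5, 98, 40]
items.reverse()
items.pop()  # -2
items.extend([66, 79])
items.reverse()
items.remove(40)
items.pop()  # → 98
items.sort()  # [0, 3, 5, 66, 79]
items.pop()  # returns 79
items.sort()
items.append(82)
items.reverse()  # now [82, 66, 5, 3, 0]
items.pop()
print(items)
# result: [82, 66, 5, 3]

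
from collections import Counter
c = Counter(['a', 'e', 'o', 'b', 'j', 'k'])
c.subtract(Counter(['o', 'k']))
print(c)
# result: Counter({'a': 1, 'e': 1, 'b': 1, 'j': 1, 'o': 0, 'k': 0})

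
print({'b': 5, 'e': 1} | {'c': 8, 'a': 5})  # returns {'b': 5, 'e': 1, 'c': 8, 'a': 5}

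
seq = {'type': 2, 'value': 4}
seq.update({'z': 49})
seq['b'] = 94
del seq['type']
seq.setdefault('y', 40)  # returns 40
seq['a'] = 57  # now {'value': 4, 'z': 49, 'b': 94, 'y': 40, 'a': 57}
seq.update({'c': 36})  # {'value': 4, 'z': 49, 'b': 94, 'y': 40, 'a': 57, 'c': 36}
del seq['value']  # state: {'z': 49, 'b': 94, 'y': 40, 'a': 57, 'c': 36}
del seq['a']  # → {'z': 49, 'b': 94, 'y': 40, 'c': 36}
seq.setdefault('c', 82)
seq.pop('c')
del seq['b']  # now {'z': 49, 'y': 40}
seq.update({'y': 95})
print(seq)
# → {'z': 49, 'y': 95}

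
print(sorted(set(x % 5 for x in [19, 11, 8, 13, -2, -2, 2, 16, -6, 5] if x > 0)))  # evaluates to [0, 1, 2, 3, 4]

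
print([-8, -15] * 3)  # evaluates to [-8, -15, -8, -15, -8, -15]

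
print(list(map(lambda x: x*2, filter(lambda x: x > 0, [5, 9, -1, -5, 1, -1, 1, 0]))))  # [10, 18, 2, 2]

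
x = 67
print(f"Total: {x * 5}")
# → Total: 335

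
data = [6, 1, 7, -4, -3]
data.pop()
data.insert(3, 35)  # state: [6, 1, 7, 35, -4]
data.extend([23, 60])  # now [6, 1, 7, 35, -4, 23, 60]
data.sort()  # [-4, 1, 6, 7, 23, 35, 60]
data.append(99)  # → [-4, 1, 6, 7, 23, 35, 60, 99]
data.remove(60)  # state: [-4, 1, 6, 7, 23, 35, 99]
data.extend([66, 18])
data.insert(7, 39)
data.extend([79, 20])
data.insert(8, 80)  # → [-4, 1, 6, 7, 23, 35, 99, 39, 80, 66, 18, 79, 20]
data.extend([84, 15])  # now [-4, 1, 6, 7, 23, 35, 99, 39, 80, 66, 18, 79, 20, 84, 15]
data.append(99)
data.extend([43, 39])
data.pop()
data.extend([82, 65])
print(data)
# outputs [-4, 1, 6, 7, 23, 35, 99, 39, 80, 66, 18, 79, 20, 84, 15, 99, 43, 82, 65]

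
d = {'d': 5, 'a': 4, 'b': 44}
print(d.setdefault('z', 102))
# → 102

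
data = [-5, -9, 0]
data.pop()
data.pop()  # -9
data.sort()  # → [-5]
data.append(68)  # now [-5, 68]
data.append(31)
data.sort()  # [-5, 31, 68]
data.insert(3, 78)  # [-5, 31, 68, 78]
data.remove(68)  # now [-5, 31, 78]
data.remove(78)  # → [-5, 31]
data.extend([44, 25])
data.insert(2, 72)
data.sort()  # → [-5, 25, 31, 44, 72]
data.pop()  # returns 72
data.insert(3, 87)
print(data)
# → [-5, 25, 31, 87, 44]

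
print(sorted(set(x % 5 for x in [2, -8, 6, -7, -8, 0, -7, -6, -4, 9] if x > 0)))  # [1, 2, 4]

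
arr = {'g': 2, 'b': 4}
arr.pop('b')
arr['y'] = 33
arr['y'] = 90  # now {'g': 2, 'y': 90}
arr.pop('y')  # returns 90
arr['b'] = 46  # {'g': 2, 'b': 46}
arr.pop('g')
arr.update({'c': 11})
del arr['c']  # {'b': 46}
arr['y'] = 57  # {'b': 46, 'y': 57}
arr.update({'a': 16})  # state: {'b': 46, 'y': 57, 'a': 16}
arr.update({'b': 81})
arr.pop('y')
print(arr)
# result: {'b': 81, 'a': 16}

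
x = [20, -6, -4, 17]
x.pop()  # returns 17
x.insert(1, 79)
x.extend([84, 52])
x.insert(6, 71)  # [20, 79, -6, -4, 84, 52, 71]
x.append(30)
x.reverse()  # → [30, 71, 52, 84, -4, -6, 79, 20]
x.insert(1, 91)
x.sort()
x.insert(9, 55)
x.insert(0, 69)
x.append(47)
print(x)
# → [69, -6, -4, 20, 30, 52, 71, 79, 84, 91, 55, 47]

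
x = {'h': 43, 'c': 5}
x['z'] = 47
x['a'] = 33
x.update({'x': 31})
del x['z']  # {'h': 43, 'c': 5, 'a': 33, 'x': 31}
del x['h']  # {'c': 5, 'a': 33, 'x': 31}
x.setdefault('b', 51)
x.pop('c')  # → 5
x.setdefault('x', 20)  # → 31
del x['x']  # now {'a': 33, 'b': 51}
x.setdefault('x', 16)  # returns 16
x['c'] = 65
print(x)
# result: {'a': 33, 'b': 51, 'x': 16, 'c': 65}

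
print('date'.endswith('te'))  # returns True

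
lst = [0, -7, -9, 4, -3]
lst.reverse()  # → [-3, 4, -9, -7, 0]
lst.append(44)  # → [-3, 4, -9, -7, 0, 44]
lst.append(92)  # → [-3, 4, -9, -7, 0, 44, 92]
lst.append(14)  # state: [-3, 4, -9, -7, 0, 44, 92, 14]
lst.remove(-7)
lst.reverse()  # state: [14, 92, 44, 0, -9, 4, -3]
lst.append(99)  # [14, 92, 44, 0, -9, 4, -3, 99]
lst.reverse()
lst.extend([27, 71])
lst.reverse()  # [71, 27, 14, 92, 44, 0, -9, 4, -3, 99]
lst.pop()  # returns 99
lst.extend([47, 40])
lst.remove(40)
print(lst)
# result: [71, 27, 14, 92, 44, 0, -9, 4, -3, 47]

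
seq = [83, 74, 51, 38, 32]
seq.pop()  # 32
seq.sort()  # [38, 51, 74, 83]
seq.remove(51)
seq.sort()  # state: [38, 74, 83]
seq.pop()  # 83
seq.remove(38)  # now [74]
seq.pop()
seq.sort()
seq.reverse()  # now []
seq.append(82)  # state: [82]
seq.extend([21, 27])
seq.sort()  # [21, 27, 82]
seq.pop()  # 82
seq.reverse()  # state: [27, 21]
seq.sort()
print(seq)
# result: [21, 27]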